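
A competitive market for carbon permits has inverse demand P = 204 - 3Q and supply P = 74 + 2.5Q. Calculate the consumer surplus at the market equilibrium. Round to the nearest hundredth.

Set 204 - 3Q = 74 + 2.5Q, which gives 130 = 5.5Q, so Q* = 23.6364 and P* = 204 - 3(23.6364) = 133.0909.
CS is the area between the demand curve and P* from 0 to Q*: (1/2)(23.6364)(70.9091) = 838.0165.

838.02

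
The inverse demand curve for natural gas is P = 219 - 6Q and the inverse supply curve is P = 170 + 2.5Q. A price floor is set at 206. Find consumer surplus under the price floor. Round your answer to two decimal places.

14.08

Free-market equilibrium: 219 - 6Q = 170 + 2.5Q gives Q* = 5.7647, P* = 184.4118.
At P = 206, buyers demand (219 - 206)/6 = 2.1667 while sellers would supply more, so the quantity traded is 2.1667 at price 206.
CS is the triangle under demand above 206: (1/2)(2.1667)(219 - 206) = 14.0833.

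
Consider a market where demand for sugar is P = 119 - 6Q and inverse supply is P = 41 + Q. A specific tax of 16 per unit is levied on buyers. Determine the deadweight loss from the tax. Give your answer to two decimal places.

18.29

Pre-tax equilibrium: 119 - 6Q = 41 + Q gives Q* = 11.1429, P* = 52.1429.
A tax on buyers shifts demand down by 16: (119 - 16) - 6Q = 41 + Q, so Q_t = 8.8571. Buyers pay P_b = 65.8571; sellers receive P_s = P_b - 16 = 49.8571.
Deadweight loss is the triangle between the curves from Q_t to Q*: (1/2)(11.1429 - 8.8571)(16) = 18.2857.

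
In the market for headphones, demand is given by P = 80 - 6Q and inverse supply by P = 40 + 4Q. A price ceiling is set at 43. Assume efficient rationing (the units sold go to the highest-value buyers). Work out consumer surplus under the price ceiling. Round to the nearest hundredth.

26.06

Without the control, 80 - 6Q = 40 + 4Q so Q* = 4 and P* = 56.
At P = 43, sellers supply (43 - 40)/4 = 0.75 while buyers want more, so the quantity traded is 0.75 at price 43.
The demand price at Q = 0.75 is 75.5. CS is the trapezoid between demand and 43 over [0, 0.75]: (1/2)[(80 - 43) + (75.5 - 43)](0.75) = 26.0625.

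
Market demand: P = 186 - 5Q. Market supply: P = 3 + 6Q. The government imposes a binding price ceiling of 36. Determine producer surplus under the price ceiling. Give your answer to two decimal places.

90.75

Without the control, 186 - 5Q = 3 + 6Q so Q* = 16.6364 and P* = 102.8182.
At the ceiling price 36, quantity supplied is (36 - 3)/6 = 5.5; supply is the short side, so Q = 5.5 trades at P = 36.
PS is the triangle above supply below 36: (1/2)(5.5)(36 - 3) = 90.75.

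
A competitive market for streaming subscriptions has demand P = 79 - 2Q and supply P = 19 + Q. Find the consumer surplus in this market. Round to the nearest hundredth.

400.00

Set 79 - 2Q = 19 + Q, which gives 60 = 3Q, so Q* = 20 and P* = 79 - 2(20) = 39.
CS is the area between the demand curve and P* from 0 to Q*: (1/2)(20)(40) = 400.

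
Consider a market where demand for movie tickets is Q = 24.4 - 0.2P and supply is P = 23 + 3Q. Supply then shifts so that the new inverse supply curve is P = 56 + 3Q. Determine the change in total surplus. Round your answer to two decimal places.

Rewriting demand in inverse form: P = 122 - 5Q.
Initial equilibrium: Q_0 = 12.375, P_0 = 60.125; CS_0 = (1/2)(12.375)(61.875) = 382.8516, PS_0 = (1/2)(12.375)(37.125) = 229.7109.
New equilibrium: 122 - 5Q = 56 + 3Q gives Q_1 = 8.25, P_1 = 80.75; CS_1 = 170.1562, PS_1 = 102.0938.
Change in total surplus = (170.1562 + 102.0938) - (382.8516 + 229.7109) = -340.3125.

-340.31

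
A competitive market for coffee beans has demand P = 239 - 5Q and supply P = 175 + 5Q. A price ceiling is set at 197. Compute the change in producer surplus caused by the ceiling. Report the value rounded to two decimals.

Without the control, 239 - 5Q = 175 + 5Q so Q* = 6.4 and P* = 207.
At P = 197, sellers supply (197 - 175)/5 = 4.4 while buyers want more, so the quantity traded is 4.4 at price 197.
PS goes from (1/2)(6.4)(32) = 102.4 to 48.4 (computed as (197 - 175)(4.4) - (1/2)(5)(4.4)^2), a change of -54.

-54.00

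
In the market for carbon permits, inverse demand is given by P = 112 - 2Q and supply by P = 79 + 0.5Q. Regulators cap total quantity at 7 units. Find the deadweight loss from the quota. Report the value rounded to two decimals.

48.05

Unrestricted equilibrium: Q* = (112 - 79)/(2 + 0.5) = 13.2.
At Q = 7 the demand price is 112 - 2(7) = 98 and the supply price is 79 + 0.5(7) = 82.5.
DWL = (1/2)(gap between curves at 7) x (Q* - 7) = (1/2)(15.5)(6.2) = 48.05.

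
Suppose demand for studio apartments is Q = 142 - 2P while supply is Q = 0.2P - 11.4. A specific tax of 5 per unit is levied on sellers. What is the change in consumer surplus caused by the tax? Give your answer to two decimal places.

Rewriting demand in inverse form: P = 71 - 0.5Q.
Rewriting supply in inverse form: P = 57 + 5Q.
Pre-tax equilibrium: 71 - 0.5Q = 57 + 5Q gives Q* = 2.5455, P* = 69.7273.
With the tax, sellers need 5 more per unit: 71 - 0.5Q = 57 + 5Q + 5, so Q_t = 1.6364. Buyers pay P_b = 70.1818; sellers receive P_s = P_b - 5 = 65.1818.
CS falls from (1/2)(2.5455)(1.2727) = 1.6198 to (1/2)(1.6364)(0.8182) = 0.6694, a change of -0.9504.

-0.95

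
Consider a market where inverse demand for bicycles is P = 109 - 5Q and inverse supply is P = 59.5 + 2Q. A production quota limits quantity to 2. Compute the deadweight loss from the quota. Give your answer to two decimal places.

90.02

Without the quota, 109 - 5Q = 59.5 + 2Q gives Q* = 7.0714.
At Q = 2 the demand price is 109 - 5(2) = 99 and the supply price is 59.5 + 2(2) = 63.5.
Deadweight loss is the triangle between the curves from 2 to 7.0714: (1/2)(99 - 63.5)(7.0714 - 2) = 90.0179.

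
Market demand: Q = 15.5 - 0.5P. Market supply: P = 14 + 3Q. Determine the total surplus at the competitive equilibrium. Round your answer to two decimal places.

Rewriting demand in inverse form: P = 31 - 2Q.
Set 31 - 2Q = 14 + 3Q, which gives 17 = 5Q, so Q* = 3.4 and P* = 31 - 2(3.4) = 24.2.
Total surplus is the full triangle between the curves from 0 to Q*: (1/2)(3.4)(31 - 14) = 28.9.

28.90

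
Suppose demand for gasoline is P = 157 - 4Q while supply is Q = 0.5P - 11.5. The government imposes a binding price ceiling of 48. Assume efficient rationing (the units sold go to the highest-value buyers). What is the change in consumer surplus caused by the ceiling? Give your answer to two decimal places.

52.44

Rewriting supply in inverse form: P = 23 + 2Q.
Free-market equilibrium: 157 - 4Q = 23 + 2Q gives Q* = 22.3333, P* = 67.6667.
At the ceiling price 48, quantity supplied is (48 - 23)/2 = 12.5; supply is the short side, so Q = 12.5 trades at P = 48.
CS goes from (1/2)(22.3333)(89.3333) = 997.5556 to 1050 (computed as (157 - 48)(12.5) - (1/2)(4)(12.5)^2), a change of 52.4444.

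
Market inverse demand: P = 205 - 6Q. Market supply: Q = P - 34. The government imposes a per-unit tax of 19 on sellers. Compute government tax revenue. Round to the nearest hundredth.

Rewriting supply in inverse form: P = 34 + Q.
Pre-tax equilibrium: 205 - 6Q = 34 + Q gives Q* = 24.4286, P* = 58.4286.
With the tax, sellers need 19 more per unit: 205 - 6Q = 34 + Q + 19, so Q_t = 21.7143. Buyers pay P_b = 74.7143; sellers receive P_s = P_b - 19 = 55.7143.
Revenue is the tax times quantity traded: 19 x 21.7143 = 412.5714.

412.57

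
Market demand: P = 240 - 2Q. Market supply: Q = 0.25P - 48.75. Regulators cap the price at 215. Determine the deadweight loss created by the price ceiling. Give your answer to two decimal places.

Rewriting supply in inverse form: P = 195 + 4Q.
Free-market equilibrium: 240 - 2Q = 195 + 4Q gives Q* = 7.5, P* = 225.
At the ceiling price 215, quantity supplied is (215 - 195)/4 = 5; supply is the short side, so Q = 5 trades at P = 215.
At Q = 5 the demand price is 230 and the supply price is 215. Deadweight loss is the triangle between the curves from 5 to 7.5: (1/2)(230 - 215)(7.5 - 5) = 18.75.

18.75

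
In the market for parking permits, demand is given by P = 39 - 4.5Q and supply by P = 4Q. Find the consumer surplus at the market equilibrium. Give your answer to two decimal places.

Setting demand equal to supply, 39 = 8.5Q, so Q* = 4.5882 and P* = 18.3529.
Consumer surplus is the triangle under demand above P*: (1/2)(4.5882)(39 - 18.3529) = (1/2)(4.5882)(20.6471) = 47.3668.

47.37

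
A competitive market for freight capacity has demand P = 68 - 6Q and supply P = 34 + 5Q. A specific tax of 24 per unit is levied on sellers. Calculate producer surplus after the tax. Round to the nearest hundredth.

2.07

Without the tax, 68 - 6Q = 34 + 5Q so Q* = 3.0909 and P* = 49.4545.
A tax on sellers shifts supply up by 24: 68 - 6Q = 34 + 5Q + 24, so Q_t = 0.9091. Buyers pay P_b = 62.5455; sellers receive P_s = P_b - 24 = 38.5455.
Producer surplus is the triangle above supply below P_s: (1/2)(0.9091)(38.5455 - 34) = 2.0661.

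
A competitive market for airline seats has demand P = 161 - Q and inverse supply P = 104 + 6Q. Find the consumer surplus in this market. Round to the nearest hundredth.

Set 161 - Q = 104 + 6Q, which gives 57 = 7Q, so Q* = 8.1429 and P* = 161 - (8.1429) = 152.8571.
Consumer surplus is the triangle under demand above P*: (1/2)(8.1429)(161 - 152.8571) = (1/2)(8.1429)(8.1429) = 33.1531.

33.15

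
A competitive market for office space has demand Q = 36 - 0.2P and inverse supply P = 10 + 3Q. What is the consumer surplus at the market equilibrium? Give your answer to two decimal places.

Rewriting demand in inverse form: P = 180 - 5Q.
Setting demand equal to supply, 170 = 8Q, so Q* = 21.25 and P* = 73.75.
Consumer surplus is the triangle under demand above P*: (1/2)(21.25)(180 - 73.75) = (1/2)(21.25)(106.25) = 1128.9062.

1128.91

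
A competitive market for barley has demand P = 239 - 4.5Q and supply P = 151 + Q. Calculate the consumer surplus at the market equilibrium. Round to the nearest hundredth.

Equilibrium: 239 - 4.5Q = 151 + Q, so Q* = 16 and P* = 167.
Consumer surplus is the triangle under demand above P*: (1/2)(16)(239 - 167) = (1/2)(16)(72) = 576.

576.00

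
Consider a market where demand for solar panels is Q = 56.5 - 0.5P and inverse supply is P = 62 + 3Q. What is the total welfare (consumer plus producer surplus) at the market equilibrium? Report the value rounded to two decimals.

Rewriting demand in inverse form: P = 113 - 2Q.
Equilibrium: 113 - 2Q = 62 + 3Q, so Q* = 10.2 and P* = 92.6.
CS = (1/2)(10.2)(20.4) = 104.04 and PS = (1/2)(10.2)(30.6) = 156.06, so total surplus = 260.1.

260.10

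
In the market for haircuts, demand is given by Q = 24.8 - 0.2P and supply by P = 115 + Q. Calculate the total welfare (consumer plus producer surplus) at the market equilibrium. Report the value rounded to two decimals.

6.75

Rewriting demand in inverse form: P = 124 - 5Q.
Setting demand equal to supply, 9 = 6Q, so Q* = 1.5 and P* = 116.5.
Total surplus is the full triangle between the curves from 0 to Q*: (1/2)(1.5)(124 - 115) = 6.75.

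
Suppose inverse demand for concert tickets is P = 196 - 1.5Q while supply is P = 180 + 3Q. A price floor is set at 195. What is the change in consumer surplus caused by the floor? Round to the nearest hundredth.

Free-market equilibrium: 196 - 1.5Q = 180 + 3Q gives Q* = 3.5556, P* = 190.6667.
At P = 195, buyers demand (196 - 195)/1.5 = 0.6667 while sellers would supply more, so the quantity traded is 0.6667 at price 195.
CS goes from (1/2)(3.5556)(5.3333) = 9.4815 to 0.3333 (computed as (196 - 195)(0.6667) - (1/2)(1.5)(0.6667)^2), a change of -9.1481.

-9.15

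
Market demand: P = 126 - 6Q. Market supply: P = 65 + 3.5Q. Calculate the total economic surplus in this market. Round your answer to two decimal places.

195.84

Equilibrium: 126 - 6Q = 65 + 3.5Q, so Q* = 6.4211 and P* = 87.4737.
CS = (1/2)(6.4211)(38.5263) = 123.6898 and PS = (1/2)(6.4211)(22.4737) = 72.1524, so total surplus = 195.8421.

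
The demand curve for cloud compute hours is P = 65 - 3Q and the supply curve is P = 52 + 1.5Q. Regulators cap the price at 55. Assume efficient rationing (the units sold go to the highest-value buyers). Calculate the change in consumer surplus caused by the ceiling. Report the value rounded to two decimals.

1.48

Without the control, 65 - 3Q = 52 + 1.5Q so Q* = 2.8889 and P* = 56.3333.
At the ceiling price 55, quantity supplied is (55 - 52)/1.5 = 2; supply is the short side, so Q = 2 trades at P = 55.
CS goes from (1/2)(2.8889)(8.6667) = 12.5185 to 14 (computed as (65 - 55)(2) - (1/2)(3)(2)^2), a change of 1.4815.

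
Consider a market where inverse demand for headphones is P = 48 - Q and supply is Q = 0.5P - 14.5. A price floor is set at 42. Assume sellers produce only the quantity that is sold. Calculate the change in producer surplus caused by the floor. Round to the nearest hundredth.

Rewriting supply in inverse form: P = 29 + 2Q.
Free-market equilibrium: 48 - Q = 29 + 2Q gives Q* = 6.3333, P* = 41.6667.
At the floor price 42, quantity demanded is (48 - 42)/1 = 6; demand is the short side, so Q = 6 trades at P = 42.
PS goes from (1/2)(6.3333)(12.6667) = 40.1111 to 42 (computed as (42 - 29)(6) - (1/2)(2)(6)^2), a change of 1.8889.

1.89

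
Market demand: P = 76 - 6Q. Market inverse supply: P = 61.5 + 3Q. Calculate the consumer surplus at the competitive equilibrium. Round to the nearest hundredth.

Setting demand equal to supply, 14.5 = 9Q, so Q* = 1.6111 and P* = 66.3333.
The demand choke price is 76, so CS = (1/2)(Q*)(76 - P*) = (1/2)(1.6111)(9.6667) = 7.787.

7.79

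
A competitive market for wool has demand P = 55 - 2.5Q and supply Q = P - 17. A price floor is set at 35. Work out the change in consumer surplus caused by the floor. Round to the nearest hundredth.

-67.35

Rewriting supply in inverse form: P = 17 + Q.
Free-market equilibrium: 55 - 2.5Q = 17 + Q gives Q* = 10.8571, P* = 27.8571.
At the floor price 35, quantity demanded is (55 - 35)/2.5 = 8; demand is the short side, so Q = 8 trades at P = 35.
CS goes from (1/2)(10.8571)(27.1429) = 147.3469 to 80 (computed as (55 - 35)(8) - (1/2)(2.5)(8)^2), a change of -67.3469.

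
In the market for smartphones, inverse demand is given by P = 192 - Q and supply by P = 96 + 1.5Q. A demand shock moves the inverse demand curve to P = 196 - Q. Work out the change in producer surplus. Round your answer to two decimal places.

Initial equilibrium: Q_0 = 38.4, P_0 = 153.6; CS_0 = (1/2)(38.4)(38.4) = 737.28, PS_0 = (1/2)(38.4)(57.6) = 1105.92.
New equilibrium: 196 - Q = 96 + 1.5Q gives Q_1 = 40, P_1 = 156; CS_1 = 800, PS_1 = 1200.
Change in producer surplus = 1200 - 1105.92 = 94.08.

94.08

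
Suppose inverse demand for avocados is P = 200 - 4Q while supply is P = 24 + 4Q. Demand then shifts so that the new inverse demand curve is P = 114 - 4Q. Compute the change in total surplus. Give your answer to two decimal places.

-1429.75

Initial equilibrium: Q_0 = 22, P_0 = 112; CS_0 = (1/2)(22)(88) = 968, PS_0 = (1/2)(22)(88) = 968.
New equilibrium: 114 - 4Q = 24 + 4Q gives Q_1 = 11.25, P_1 = 69; CS_1 = 253.125, PS_1 = 253.125.
Change in total surplus = (253.125 + 253.125) - (968 + 968) = -1429.75.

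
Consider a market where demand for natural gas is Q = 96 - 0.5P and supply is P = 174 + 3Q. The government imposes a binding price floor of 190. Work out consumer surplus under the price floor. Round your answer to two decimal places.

1.00

Rewriting demand in inverse form: P = 192 - 2Q.
Without the control, 192 - 2Q = 174 + 3Q so Q* = 3.6 and P* = 184.8.
At P = 190, buyers demand (192 - 190)/2 = 1 while sellers would supply more, so the quantity traded is 1 at price 190.
CS is the triangle under demand above 190: (1/2)(1)(192 - 190) = 1.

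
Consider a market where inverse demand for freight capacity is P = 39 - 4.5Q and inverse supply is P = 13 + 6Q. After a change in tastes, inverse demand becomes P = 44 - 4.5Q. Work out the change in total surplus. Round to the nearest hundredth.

13.57

Initial equilibrium: Q_0 = 2.4762, P_0 = 27.8571; CS_0 = (1/2)(2.4762)(11.1429) = 13.7959, PS_0 = (1/2)(2.4762)(14.8571) = 18.3946.
New equilibrium: 44 - 4.5Q = 13 + 6Q gives Q_1 = 2.9524, P_1 = 30.7143; CS_1 = 19.6122, PS_1 = 26.1497.
Change in total surplus = (19.6122 + 26.1497) - (13.7959 + 18.3946) = 13.5714.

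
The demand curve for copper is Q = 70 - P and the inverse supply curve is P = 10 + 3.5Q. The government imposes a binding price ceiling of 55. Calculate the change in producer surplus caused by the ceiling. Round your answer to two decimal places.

-21.83

Rewriting demand in inverse form: P = 70 - Q.
Free-market equilibrium: 70 - Q = 10 + 3.5Q gives Q* = 13.3333, P* = 56.6667.
At P = 55, sellers supply (55 - 10)/3.5 = 12.8571 while buyers want more, so the quantity traded is 12.8571 at price 55.
PS goes from (1/2)(13.3333)(46.6667) = 311.1111 to 289.2857 (computed as (55 - 10)(12.8571) - (1/2)(3.5)(12.8571)^2), a change of -21.8254.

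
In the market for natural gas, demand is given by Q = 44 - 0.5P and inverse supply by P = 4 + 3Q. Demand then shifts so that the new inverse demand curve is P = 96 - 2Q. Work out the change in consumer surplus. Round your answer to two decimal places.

Rewriting demand in inverse form: P = 88 - 2Q.
Initial equilibrium: Q_0 = 16.8, P_0 = 54.4; CS_0 = (1/2)(16.8)(33.6) = 282.24, PS_0 = (1/2)(16.8)(50.4) = 423.36.
New equilibrium: 96 - 2Q = 4 + 3Q gives Q_1 = 18.4, P_1 = 59.2; CS_1 = 338.56, PS_1 = 507.84.
Change in consumer surplus = 338.56 - 282.24 = 56.32.

56.32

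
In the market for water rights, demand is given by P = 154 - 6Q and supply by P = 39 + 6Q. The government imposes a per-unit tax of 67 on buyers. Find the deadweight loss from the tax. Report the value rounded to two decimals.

187.04

Pre-tax equilibrium: 154 - 6Q = 39 + 6Q gives Q* = 9.5833, P* = 96.5.
A tax on buyers shifts demand down by 67: (154 - 67) - 6Q = 39 + 6Q, so Q_t = 4. Buyers pay P_b = 130; sellers receive P_s = P_b - 67 = 63.
The welfare triangle lost has base Q* - Q_t = 5.5833 and height t = 67, so DWL = (1/2)(5.5833)(67) = 187.0417.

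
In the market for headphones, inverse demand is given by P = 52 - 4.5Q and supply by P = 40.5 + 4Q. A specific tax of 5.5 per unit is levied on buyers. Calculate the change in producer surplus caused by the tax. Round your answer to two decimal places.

-2.66

Pre-tax equilibrium: 52 - 4.5Q = 40.5 + 4Q gives Q* = 1.3529, P* = 45.9118.
With the tax, buyers' net willingness to pay falls by 5.5: (52 - 5.5) - 4.5Q = 40.5 + 4Q, so Q_t = 0.7059. Buyers pay P_b = 48.8235; sellers receive P_s = P_b - 5.5 = 43.3235.
PS falls from (1/2)(1.3529)(5.4118) = 3.6609 to (1/2)(0.7059)(2.8235) = 0.9965, a change of -2.6644.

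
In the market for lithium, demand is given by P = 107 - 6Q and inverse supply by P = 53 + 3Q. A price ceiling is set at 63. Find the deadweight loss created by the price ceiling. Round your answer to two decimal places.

32.00

Without the control, 107 - 6Q = 53 + 3Q so Q* = 6 and P* = 71.
At P = 63, sellers supply (63 - 53)/3 = 3.3333 while buyers want more, so the quantity traded is 3.3333 at price 63.
The lost-trades triangle has base Q* - 3.3333 = 2.6667 and height equal to the gap between the curves at Q = 3.3333, which is 87 - 63 = 24. DWL = (1/2)(2.6667)(24) = 32.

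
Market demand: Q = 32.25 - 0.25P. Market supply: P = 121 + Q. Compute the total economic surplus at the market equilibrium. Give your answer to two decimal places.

Rewriting demand in inverse form: P = 129 - 4Q.
Set 129 - 4Q = 121 + Q, which gives 8 = 5Q, so Q* = 1.6 and P* = 129 - 4(1.6) = 122.6.
Total surplus is the full triangle between the curves from 0 to Q*: (1/2)(1.6)(129 - 121) = 6.4.

6.40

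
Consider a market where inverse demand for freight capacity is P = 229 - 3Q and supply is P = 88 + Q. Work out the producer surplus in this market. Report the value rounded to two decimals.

621.28

Equilibrium: 229 - 3Q = 88 + Q, so Q* = 35.25 and P* = 123.25.
PS is the area between P* and the supply curve from 0 to Q*: (1/2)(35.25)(35.25) = 621.2812.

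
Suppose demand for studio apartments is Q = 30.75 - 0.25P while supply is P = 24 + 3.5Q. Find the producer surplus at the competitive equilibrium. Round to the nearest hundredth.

304.92

Rewriting demand in inverse form: P = 123 - 4Q.
Set 123 - 4Q = 24 + 3.5Q, which gives 99 = 7.5Q, so Q* = 13.2 and P* = 123 - 4(13.2) = 70.2.
PS is the area between P* and the supply curve from 0 to Q*: (1/2)(13.2)(46.2) = 304.92.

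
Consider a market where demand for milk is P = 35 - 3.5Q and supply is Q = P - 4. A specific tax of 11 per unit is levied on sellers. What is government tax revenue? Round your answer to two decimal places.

Rewriting supply in inverse form: P = 4 + Q.
Without the tax, 35 - 3.5Q = 4 + Q so Q* = 6.8889 and P* = 10.8889.
With the tax, sellers need 11 more per unit: 35 - 3.5Q = 4 + Q + 11, so Q_t = 4.4444. Buyers pay P_b = 19.4444; sellers receive P_s = P_b - 11 = 8.4444.
Revenue is the tax times quantity traded: 11 x 4.4444 = 48.8889.

48.89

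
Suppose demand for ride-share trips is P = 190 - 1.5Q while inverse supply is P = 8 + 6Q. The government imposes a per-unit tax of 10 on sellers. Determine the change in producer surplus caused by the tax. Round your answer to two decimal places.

Without the tax, 190 - 1.5Q = 8 + 6Q so Q* = 24.2667 and P* = 153.6.
A tax on sellers shifts supply up by 10: 190 - 1.5Q = 8 + 6Q + 10, so Q_t = 22.9333. Buyers pay P_b = 155.6; sellers receive P_s = P_b - 10 = 145.6.
Producers lose the trapezoid between P_s and P* out to Q_t plus the triangle from Q_t to Q*: change in PS = 1577.8133 - 1766.6133 = -188.8.

-188.80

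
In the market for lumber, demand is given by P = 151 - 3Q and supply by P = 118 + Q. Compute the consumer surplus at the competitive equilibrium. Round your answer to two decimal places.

102.09

Setting demand equal to supply, 33 = 4Q, so Q* = 8.25 and P* = 126.25.
Consumer surplus is the triangle under demand above P*: (1/2)(8.25)(151 - 126.25) = (1/2)(8.25)(24.75) = 102.0938.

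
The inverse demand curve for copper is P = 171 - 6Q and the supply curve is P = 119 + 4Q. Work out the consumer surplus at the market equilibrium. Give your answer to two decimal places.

81.12

Set 171 - 6Q = 119 + 4Q, which gives 52 = 10Q, so Q* = 5.2 and P* = 171 - 6(5.2) = 139.8.
Consumer surplus is the triangle under demand above P*: (1/2)(5.2)(171 - 139.8) = (1/2)(5.2)(31.2) = 81.12.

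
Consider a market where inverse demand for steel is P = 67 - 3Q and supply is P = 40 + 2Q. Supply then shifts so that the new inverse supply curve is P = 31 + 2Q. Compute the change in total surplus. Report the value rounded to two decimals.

Initial equilibrium: Q_0 = 5.4, P_0 = 50.8; CS_0 = (1/2)(5.4)(16.2) = 43.74, PS_0 = (1/2)(5.4)(10.8) = 29.16.
New equilibrium: 67 - 3Q = 31 + 2Q gives Q_1 = 7.2, P_1 = 45.4; CS_1 = 77.76, PS_1 = 51.84.
Change in total surplus = (77.76 + 51.84) - (43.74 + 29.16) = 56.7.

56.70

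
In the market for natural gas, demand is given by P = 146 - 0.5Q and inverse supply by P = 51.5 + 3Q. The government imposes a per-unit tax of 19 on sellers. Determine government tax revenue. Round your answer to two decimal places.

Pre-tax equilibrium: 146 - 0.5Q = 51.5 + 3Q gives Q* = 27, P* = 132.5.
With the tax, sellers need 19 more per unit: 146 - 0.5Q = 51.5 + 3Q + 19, so Q_t = 21.5714. Buyers pay P_b = 135.2143; sellers receive P_s = P_b - 19 = 116.2143.
Tax revenue = t x Q_t = 19 x 21.5714 = 409.8571.

409.86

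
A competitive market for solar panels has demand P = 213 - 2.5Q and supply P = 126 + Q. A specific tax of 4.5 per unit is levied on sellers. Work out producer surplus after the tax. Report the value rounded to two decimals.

Pre-tax equilibrium: 213 - 2.5Q = 126 + Q gives Q* = 24.8571, P* = 150.8571.
With the tax, sellers need 4.5 more per unit: 213 - 2.5Q = 126 + Q + 4.5, so Q_t = 23.5714. Buyers pay P_b = 154.0714; sellers receive P_s = P_b - 4.5 = 149.5714.
PS = (1/2)(Q_t)(P_s - 126) = (1/2)(23.5714)(23.5714) = 277.8061.

277.81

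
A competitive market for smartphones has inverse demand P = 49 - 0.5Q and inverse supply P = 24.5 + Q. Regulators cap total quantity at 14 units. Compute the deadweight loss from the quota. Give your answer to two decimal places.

Unrestricted equilibrium: Q* = (49 - 24.5)/(0.5 + 1) = 16.3333.
At Q = 14 the demand price is 49 - 0.5(14) = 42 and the supply price is 24.5 + (14) = 38.5.
Deadweight loss is the triangle between the curves from 14 to 16.3333: (1/2)(42 - 38.5)(16.3333 - 14) = 4.0833.

4.08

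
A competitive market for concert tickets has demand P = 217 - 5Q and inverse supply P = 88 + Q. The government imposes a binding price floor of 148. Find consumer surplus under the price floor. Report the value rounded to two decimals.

476.10

Free-market equilibrium: 217 - 5Q = 88 + Q gives Q* = 21.5, P* = 109.5.
At the floor price 148, quantity demanded is (217 - 148)/5 = 13.8; demand is the short side, so Q = 13.8 trades at P = 148.
CS is the triangle under demand above 148: (1/2)(13.8)(217 - 148) = 476.1.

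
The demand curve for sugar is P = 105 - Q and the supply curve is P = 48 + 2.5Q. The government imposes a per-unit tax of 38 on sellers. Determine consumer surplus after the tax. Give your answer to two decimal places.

14.73

Without the tax, 105 - Q = 48 + 2.5Q so Q* = 16.2857 and P* = 88.7143.
With the tax, sellers need 38 more per unit: 105 - Q = 48 + 2.5Q + 38, so Q_t = 5.4286. Buyers pay P_b = 99.5714; sellers receive P_s = P_b - 38 = 61.5714.
Consumer surplus is the triangle under demand above P_b: (1/2)(5.4286)(105 - 99.5714) = 14.7347.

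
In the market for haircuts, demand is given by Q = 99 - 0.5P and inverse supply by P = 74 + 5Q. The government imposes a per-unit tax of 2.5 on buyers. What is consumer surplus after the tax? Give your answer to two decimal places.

Rewriting demand in inverse form: P = 198 - 2Q.
Pre-tax equilibrium: 198 - 2Q = 74 + 5Q gives Q* = 17.7143, P* = 162.5714.
With the tax, buyers' net willingness to pay falls by 2.5: (198 - 2.5) - 2Q = 74 + 5Q, so Q_t = 17.3571. Buyers pay P_b = 163.2857; sellers receive P_s = P_b - 2.5 = 160.7857.
CS = (1/2)(Q_t)(198 - P_b) = (1/2)(17.3571)(34.7143) = 301.2704.

301.27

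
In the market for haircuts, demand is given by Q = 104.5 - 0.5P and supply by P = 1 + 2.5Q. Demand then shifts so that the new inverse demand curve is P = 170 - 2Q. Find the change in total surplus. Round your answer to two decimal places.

-1633.67

Rewriting demand in inverse form: P = 209 - 2Q.
Initial equilibrium: Q_0 = 46.2222, P_0 = 116.5556; CS_0 = (1/2)(46.2222)(92.4444) = 2136.4938, PS_0 = (1/2)(46.2222)(115.5556) = 2670.6173.
New equilibrium: 170 - 2Q = 1 + 2.5Q gives Q_1 = 37.5556, P_1 = 94.8889; CS_1 = 1410.4198, PS_1 = 1763.0247.
Change in total surplus = (1410.4198 + 1763.0247) - (2136.4938 + 2670.6173) = -1633.6667.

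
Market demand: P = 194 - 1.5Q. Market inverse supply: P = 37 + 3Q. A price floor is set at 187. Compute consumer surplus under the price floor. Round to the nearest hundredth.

Without the control, 194 - 1.5Q = 37 + 3Q so Q* = 34.8889 and P* = 141.6667.
At the floor price 187, quantity demanded is (194 - 187)/1.5 = 4.6667; demand is the short side, so Q = 4.6667 trades at P = 187.
CS is the triangle under demand above 187: (1/2)(4.6667)(194 - 187) = 16.3333.

16.33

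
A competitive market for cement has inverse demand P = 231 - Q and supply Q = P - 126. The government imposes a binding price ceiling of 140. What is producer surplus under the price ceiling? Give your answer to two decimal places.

98.00

Rewriting supply in inverse form: P = 126 + Q.
Without the control, 231 - Q = 126 + Q so Q* = 52.5 and P* = 178.5.
At the ceiling price 140, quantity supplied is (140 - 126)/1 = 14; supply is the short side, so Q = 14 trades at P = 140.
PS is the triangle above supply below 140: (1/2)(14)(140 - 126) = 98.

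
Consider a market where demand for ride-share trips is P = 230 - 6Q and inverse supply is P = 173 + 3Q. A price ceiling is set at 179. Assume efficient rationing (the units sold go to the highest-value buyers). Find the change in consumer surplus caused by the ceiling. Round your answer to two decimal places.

-30.33

Free-market equilibrium: 230 - 6Q = 173 + 3Q gives Q* = 6.3333, P* = 192.
At P = 179, sellers supply (179 - 173)/3 = 2 while buyers want more, so the quantity traded is 2 at price 179.
CS goes from (1/2)(6.3333)(38) = 120.3333 to 90 (computed as (230 - 179)(2) - (1/2)(6)(2)^2), a change of -30.3333.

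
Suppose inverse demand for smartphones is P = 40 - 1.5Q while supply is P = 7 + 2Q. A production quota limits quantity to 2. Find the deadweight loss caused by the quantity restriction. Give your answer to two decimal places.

96.57

Unrestricted equilibrium: Q* = (40 - 7)/(1.5 + 2) = 9.4286.
At Q = 2 the demand price is 40 - 1.5(2) = 37 and the supply price is 7 + 2(2) = 11.
DWL = (1/2)(gap between curves at 2) x (Q* - 2) = (1/2)(26)(7.4286) = 96.5714.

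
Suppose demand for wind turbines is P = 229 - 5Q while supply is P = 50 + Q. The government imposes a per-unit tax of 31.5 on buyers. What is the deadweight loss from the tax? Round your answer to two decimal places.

Without the tax, 229 - 5Q = 50 + Q so Q* = 29.8333 and P* = 79.8333.
With the tax, buyers' net willingness to pay falls by 31.5: (229 - 31.5) - 5Q = 50 + Q, so Q_t = 24.5833. Buyers pay P_b = 106.0833; sellers receive P_s = P_b - 31.5 = 74.5833.
Deadweight loss is the triangle between the curves from Q_t to Q*: (1/2)(29.8333 - 24.5833)(31.5) = 82.6875.

82.69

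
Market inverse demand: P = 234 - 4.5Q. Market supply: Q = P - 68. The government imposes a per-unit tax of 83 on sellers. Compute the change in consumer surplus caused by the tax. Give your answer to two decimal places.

-1537.21

Rewriting supply in inverse form: P = 68 + Q.
Pre-tax equilibrium: 234 - 4.5Q = 68 + Q gives Q* = 30.1818, P* = 98.1818.
With the tax, sellers need 83 more per unit: 234 - 4.5Q = 68 + Q + 83, so Q_t = 15.0909. Buyers pay P_b = 166.0909; sellers receive P_s = P_b - 83 = 83.0909.
Consumers lose the trapezoid between P* and P_b out to Q_t plus the triangle from Q_t to Q*: change in CS = 512.405 - 2049.6198 = -1537.2149.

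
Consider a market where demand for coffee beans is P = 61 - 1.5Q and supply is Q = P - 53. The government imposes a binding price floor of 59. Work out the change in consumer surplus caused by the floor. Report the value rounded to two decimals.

-6.35

Rewriting supply in inverse form: P = 53 + Q.
Without the control, 61 - 1.5Q = 53 + Q so Q* = 3.2 and P* = 56.2.
At P = 59, buyers demand (61 - 59)/1.5 = 1.3333 while sellers would supply more, so the quantity traded is 1.3333 at price 59.
CS goes from (1/2)(3.2)(4.8) = 7.68 to 1.3333 (computed as (61 - 59)(1.3333) - (1/2)(1.5)(1.3333)^2), a change of -6.3467.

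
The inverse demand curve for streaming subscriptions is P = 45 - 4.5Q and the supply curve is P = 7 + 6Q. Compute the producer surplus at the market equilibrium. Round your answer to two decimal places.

Equilibrium: 45 - 4.5Q = 7 + 6Q, so Q* = 3.619 and P* = 28.7143.
The supply curve's price intercept is 7, so PS = (1/2)(Q*)(P* - 7) = (1/2)(3.619)(21.7143) = 39.2925.

39.29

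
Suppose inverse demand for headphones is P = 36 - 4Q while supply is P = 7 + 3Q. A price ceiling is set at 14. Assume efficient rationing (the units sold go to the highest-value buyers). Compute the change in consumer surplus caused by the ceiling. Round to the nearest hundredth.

6.12

Without the control, 36 - 4Q = 7 + 3Q so Q* = 4.1429 and P* = 19.4286.
At the ceiling price 14, quantity supplied is (14 - 7)/3 = 2.3333; supply is the short side, so Q = 2.3333 trades at P = 14.
CS goes from (1/2)(4.1429)(16.5714) = 34.3265 to 40.4444 (computed as (36 - 14)(2.3333) - (1/2)(4)(2.3333)^2), a change of 6.1179.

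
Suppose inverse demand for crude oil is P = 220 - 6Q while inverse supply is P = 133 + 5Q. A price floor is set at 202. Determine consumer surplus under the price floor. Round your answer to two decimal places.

Without the control, 220 - 6Q = 133 + 5Q so Q* = 7.9091 and P* = 172.5455.
At the floor price 202, quantity demanded is (220 - 202)/6 = 3; demand is the short side, so Q = 3 trades at P = 202.
CS is the triangle under demand above 202: (1/2)(3)(220 - 202) = 27.

27.00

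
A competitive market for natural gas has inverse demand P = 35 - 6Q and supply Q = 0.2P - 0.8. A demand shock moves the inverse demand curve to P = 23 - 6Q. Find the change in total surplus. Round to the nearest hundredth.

Rewriting supply in inverse form: P = 4 + 5Q.
Initial equilibrium: Q_0 = 2.8182, P_0 = 18.0909; CS_0 = (1/2)(2.8182)(16.9091) = 23.8264, PS_0 = (1/2)(2.8182)(14.0909) = 19.8554.
New equilibrium: 23 - 6Q = 4 + 5Q gives Q_1 = 1.7273, P_1 = 12.6364; CS_1 = 8.9504, PS_1 = 7.4587.
Change in total surplus = (8.9504 + 7.4587) - (23.8264 + 19.8554) = -27.2727.

-27.27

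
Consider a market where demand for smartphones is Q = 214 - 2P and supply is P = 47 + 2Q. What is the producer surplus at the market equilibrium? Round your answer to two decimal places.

576.00

Rewriting demand in inverse form: P = 107 - 0.5Q.
Equilibrium: 107 - 0.5Q = 47 + 2Q, so Q* = 24 and P* = 95.
PS is the area between P* and the supply curve from 0 to Q*: (1/2)(24)(48) = 576.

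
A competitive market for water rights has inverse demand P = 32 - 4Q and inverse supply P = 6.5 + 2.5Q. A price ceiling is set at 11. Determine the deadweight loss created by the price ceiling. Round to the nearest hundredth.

Without the control, 32 - 4Q = 6.5 + 2.5Q so Q* = 3.9231 and P* = 16.3077.
At P = 11, sellers supply (11 - 6.5)/2.5 = 1.8 while buyers want more, so the quantity traded is 1.8 at price 11.
At Q = 1.8 the demand price is 24.8 and the supply price is 11. Deadweight loss is the triangle between the curves from 1.8 to 3.9231: (1/2)(24.8 - 11)(3.9231 - 1.8) = 14.6492.

14.65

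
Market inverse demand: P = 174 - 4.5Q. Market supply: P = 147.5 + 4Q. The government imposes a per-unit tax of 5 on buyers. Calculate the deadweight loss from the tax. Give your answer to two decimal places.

1.47

Pre-tax equilibrium: 174 - 4.5Q = 147.5 + 4Q gives Q* = 3.1176, P* = 159.9706.
With the tax, buyers' net willingness to pay falls by 5: (174 - 5) - 4.5Q = 147.5 + 4Q, so Q_t = 2.5294. Buyers pay P_b = 162.6176; sellers receive P_s = P_b - 5 = 157.6176.
The welfare triangle lost has base Q* - Q_t = 0.5882 and height t = 5, so DWL = (1/2)(0.5882)(5) = 1.4706.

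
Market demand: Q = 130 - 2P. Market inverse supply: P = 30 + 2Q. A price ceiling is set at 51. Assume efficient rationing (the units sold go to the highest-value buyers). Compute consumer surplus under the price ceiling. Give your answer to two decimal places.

119.44

Rewriting demand in inverse form: P = 65 - 0.5Q.
Free-market equilibrium: 65 - 0.5Q = 30 + 2Q gives Q* = 14, P* = 58.
At the ceiling price 51, quantity supplied is (51 - 30)/2 = 10.5; supply is the short side, so Q = 10.5 trades at P = 51.
The demand price at Q = 10.5 is 59.75. CS is the trapezoid between demand and 51 over [0, 10.5]: (1/2)[(65 - 51) + (59.75 - 51)](10.5) = 119.4375.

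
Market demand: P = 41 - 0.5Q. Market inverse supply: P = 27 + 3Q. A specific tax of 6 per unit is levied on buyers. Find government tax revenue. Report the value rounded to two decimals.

13.71

Without the tax, 41 - 0.5Q = 27 + 3Q so Q* = 4 and P* = 39.
With the tax, buyers' net willingness to pay falls by 6: (41 - 6) - 0.5Q = 27 + 3Q, so Q_t = 2.2857. Buyers pay P_b = 39.8571; sellers receive P_s = P_b - 6 = 33.8571.
Tax revenue = t x Q_t = 6 x 2.2857 = 13.7143.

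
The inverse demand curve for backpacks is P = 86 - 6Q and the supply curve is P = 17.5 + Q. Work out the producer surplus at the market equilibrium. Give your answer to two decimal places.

47.88

Equilibrium: 86 - 6Q = 17.5 + Q, so Q* = 9.7857 and P* = 27.2857.
PS is the area between P* and the supply curve from 0 to Q*: (1/2)(9.7857)(9.7857) = 47.8801.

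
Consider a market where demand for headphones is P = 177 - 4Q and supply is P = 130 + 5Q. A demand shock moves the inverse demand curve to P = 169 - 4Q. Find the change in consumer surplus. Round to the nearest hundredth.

Initial equilibrium: Q_0 = 5.2222, P_0 = 156.1111; CS_0 = (1/2)(5.2222)(20.8889) = 54.5432, PS_0 = (1/2)(5.2222)(26.1111) = 68.179.
New equilibrium: 169 - 4Q = 130 + 5Q gives Q_1 = 4.3333, P_1 = 151.6667; CS_1 = 37.5556, PS_1 = 46.9444.
Change in consumer surplus = 37.5556 - 54.5432 = -16.9877.

-16.99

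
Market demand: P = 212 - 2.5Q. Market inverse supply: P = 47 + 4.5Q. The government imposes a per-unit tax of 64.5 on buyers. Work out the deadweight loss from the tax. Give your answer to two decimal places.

297.16

Pre-tax equilibrium: 212 - 2.5Q = 47 + 4.5Q gives Q* = 23.5714, P* = 153.0714.
A tax on buyers shifts demand down by 64.5: (212 - 64.5) - 2.5Q = 47 + 4.5Q, so Q_t = 14.3571. Buyers pay P_b = 176.1071; sellers receive P_s = P_b - 64.5 = 111.6071.
The welfare triangle lost has base Q* - Q_t = 9.2143 and height t = 64.5, so DWL = (1/2)(9.2143)(64.5) = 297.1607.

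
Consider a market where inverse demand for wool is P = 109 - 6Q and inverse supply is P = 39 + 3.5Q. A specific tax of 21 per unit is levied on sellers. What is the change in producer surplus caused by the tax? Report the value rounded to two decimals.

-48.46

Pre-tax equilibrium: 109 - 6Q = 39 + 3.5Q gives Q* = 7.3684, P* = 64.7895.
A tax on sellers shifts supply up by 21: 109 - 6Q = 39 + 3.5Q + 21, so Q_t = 5.1579. Buyers pay P_b = 78.0526; sellers receive P_s = P_b - 21 = 57.0526.
Producers lose the trapezoid between P_s and P* out to Q_t plus the triangle from Q_t to Q*: change in PS = 46.5568 - 95.0139 = -48.4571.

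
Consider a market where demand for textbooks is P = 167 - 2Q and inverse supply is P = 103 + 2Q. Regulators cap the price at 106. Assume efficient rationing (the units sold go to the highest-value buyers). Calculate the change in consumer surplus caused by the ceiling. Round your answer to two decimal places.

Free-market equilibrium: 167 - 2Q = 103 + 2Q gives Q* = 16, P* = 135.
At the ceiling price 106, quantity supplied is (106 - 103)/2 = 1.5; supply is the short side, so Q = 1.5 trades at P = 106.
CS goes from (1/2)(16)(32) = 256 to 89.25 (computed as (167 - 106)(1.5) - (1/2)(2)(1.5)^2), a change of -166.75.

-166.75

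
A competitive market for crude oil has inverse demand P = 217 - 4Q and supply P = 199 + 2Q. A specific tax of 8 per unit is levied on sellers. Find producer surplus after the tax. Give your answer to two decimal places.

Pre-tax equilibrium: 217 - 4Q = 199 + 2Q gives Q* = 3, P* = 205.
With the tax, sellers need 8 more per unit: 217 - 4Q = 199 + 2Q + 8, so Q_t = 1.6667. Buyers pay P_b = 210.3333; sellers receive P_s = P_b - 8 = 202.3333.
Producer surplus is the triangle above supply below P_s: (1/2)(1.6667)(202.3333 - 199) = 2.7778.

2.78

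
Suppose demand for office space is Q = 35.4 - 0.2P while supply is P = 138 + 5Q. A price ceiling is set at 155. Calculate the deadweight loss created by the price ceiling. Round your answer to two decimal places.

1.25

Rewriting demand in inverse form: P = 177 - 5Q.
Without the control, 177 - 5Q = 138 + 5Q so Q* = 3.9 and P* = 157.5.
At the ceiling price 155, quantity supplied is (155 - 138)/5 = 3.4; supply is the short side, so Q = 3.4 trades at P = 155.
The lost-trades triangle has base Q* - 3.4 = 0.5 and height equal to the gap between the curves at Q = 3.4, which is 160 - 155 = 5. DWL = (1/2)(0.5)(5) = 1.25.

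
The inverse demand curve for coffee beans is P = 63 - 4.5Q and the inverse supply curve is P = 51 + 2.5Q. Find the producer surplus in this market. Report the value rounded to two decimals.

3.67

Set 63 - 4.5Q = 51 + 2.5Q, which gives 12 = 7Q, so Q* = 1.7143 and P* = 63 - 4.5(1.7143) = 55.2857.
The supply curve's price intercept is 51, so PS = (1/2)(Q*)(P* - 51) = (1/2)(1.7143)(4.2857) = 3.6735.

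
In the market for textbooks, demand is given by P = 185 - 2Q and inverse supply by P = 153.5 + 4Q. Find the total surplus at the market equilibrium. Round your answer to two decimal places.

Equilibrium: 185 - 2Q = 153.5 + 4Q, so Q* = 5.25 and P* = 174.5.
Total surplus is the full triangle between the curves from 0 to Q*: (1/2)(5.25)(185 - 153.5) = 82.6875.

82.69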